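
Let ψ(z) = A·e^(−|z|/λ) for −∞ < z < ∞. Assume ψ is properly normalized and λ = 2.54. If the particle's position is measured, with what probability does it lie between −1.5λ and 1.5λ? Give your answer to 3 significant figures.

|ψ|² is the probability density, so P = ∫_{−1.5λ}^{1.5λ} |ψ|² dz.
Since A² = 1/(λ), this is the region integral divided by the full normalization integral.
Both integrals are even about z = 0, so only the z ≥ 0 halves are needed (the factors of 2 cancel). In terms of u = z/λ (A² and the length scale cancel between numerator and denominator), P = [∫_{0}^{1.5} e^(-2·u) du] / [∫_{0}^{∞} e^(-2·u) du].
With ∫ e^(-2·u) du = -e^(-2·u)/2 + C, the region integral is 1/2 - e^(-3)/2 and the full one is 1/2.
The result is P = 0.9502.

P ≈ 0.950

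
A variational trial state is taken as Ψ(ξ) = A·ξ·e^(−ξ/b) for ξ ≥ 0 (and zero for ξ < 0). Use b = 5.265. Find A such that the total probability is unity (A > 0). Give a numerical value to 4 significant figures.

Require ∫ |Ψ|² dξ = 1 over the whole domain.
With Ψ = A·ξ·e^(−ξ/b), the integral evaluates to A²·[b^3/4].
Setting this equal to 1 gives A² = 1/(b^3/4).
Substituting b = 5.265 gives A² = 0.027407, so A = 0.16555.

A ≈ 0.1656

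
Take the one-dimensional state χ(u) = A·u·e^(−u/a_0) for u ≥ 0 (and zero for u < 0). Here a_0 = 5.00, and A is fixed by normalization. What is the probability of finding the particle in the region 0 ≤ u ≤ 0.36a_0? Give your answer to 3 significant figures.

P ≈ 0.0366

|χ|² is the probability density, so P = ∫_{0}^{0.36a_0} |χ|² du.
With A² fixed by ∫|χ|² = 1, i.e. A² = (a_0^3/4)^(−1), substitute and integrate.
Substituting t = u/a_0, A² and the length scale cancel in the ratio: P = ∫_{0}^{0.36} t^2·e^(-2·t) dt / ∫_{0}^{∞} t^2·e^(-2·t) dt.
With ∫ t^2·e^(-2·t) dt = -(2·t^2 + 2·t + 1)·e^(-2·t)/4 + C, the region integral is 1/4 - 1237·e^(-18/25)/2500 and the full one is 1/4.
This works out to P = 0.03662.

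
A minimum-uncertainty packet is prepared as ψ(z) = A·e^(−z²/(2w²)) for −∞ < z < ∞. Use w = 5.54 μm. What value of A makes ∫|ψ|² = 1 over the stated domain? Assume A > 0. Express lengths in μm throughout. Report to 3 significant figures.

We need A² ∫|f|² dz = 1, taking the integral from −∞ to ∞.
Carrying out the integral gives A² · √(π)·w.
Plugging in w = 5.54 yields A = 0.3191.

A ≈ 0.319 μm^(-1/2)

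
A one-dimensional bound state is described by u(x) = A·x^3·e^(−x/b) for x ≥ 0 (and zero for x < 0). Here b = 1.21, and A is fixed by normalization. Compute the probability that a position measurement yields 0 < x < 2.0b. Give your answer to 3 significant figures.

P ≈ 0.111

|u|² is the probability density, so P = ∫_{0}^{2.0b} |u|² dx.
Since A² = 1/(45·b^7/8), this is the region integral divided by the full normalization integral.
Substituting t = x/b, A² and the length scale cancel in the ratio: P = ∫_{0}^{2.0} t^6·e^(-2·t) dt / ∫_{0}^{∞} t^6·e^(-2·t) dt.
Using ∫ t^6·e^(-2·t) dt = -(4·t^6 + 12·t^5 + 30·t^4 + 60·t^3 + 90·t^2 + 90·t + 45)·e^(-2·t)/8, the numerator is 45/8 - 2185·e^(-4)/8 and the denominator is 45/8.
Evaluating gives P = 0.1107.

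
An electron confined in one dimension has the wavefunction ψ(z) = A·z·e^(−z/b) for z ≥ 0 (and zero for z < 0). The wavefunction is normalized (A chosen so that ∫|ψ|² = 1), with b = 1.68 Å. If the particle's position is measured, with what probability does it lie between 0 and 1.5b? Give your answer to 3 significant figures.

P ≈ 0.577

The probability is P = ∫ |ψ|² dz over [0, 1.5b].
With A² fixed by ∫|ψ|² = 1, i.e. A² = (b^3/4)^(−1), substitute and integrate.
Substituting u = z/b, A² and the length scale cancel in the ratio: P = ∫_{0}^{1.5} u^2·e^(-2·u) du / ∫_{0}^{∞} u^2·e^(-2·u) du.
With ∫ u^2·e^(-2·u) du = -(2·u^2 + 2·u + 1)·e^(-2·u)/4 + C, the region integral is 1/4 - 17·e^(-3)/8 and the full one is 1/4.
The result is P = 0.5768.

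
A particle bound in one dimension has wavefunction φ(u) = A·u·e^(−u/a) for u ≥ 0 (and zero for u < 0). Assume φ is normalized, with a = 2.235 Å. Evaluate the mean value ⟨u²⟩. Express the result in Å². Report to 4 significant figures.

⟨u^2⟩ ≈ 14.99 Å^2

The expectation value is the |φ|²-weighted average of u^2: ∫ u^2|φ|² du.
The ratio of the moment integral to the normalization integral gives ⟨u²⟩ = 3·a^2.
With a = 2.235, ⟨u^2⟩ = 14.986.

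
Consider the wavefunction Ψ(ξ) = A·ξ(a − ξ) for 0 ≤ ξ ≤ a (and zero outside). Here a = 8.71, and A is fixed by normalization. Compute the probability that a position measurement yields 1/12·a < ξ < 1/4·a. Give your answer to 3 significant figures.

|Ψ|² is the probability density, so P = ∫_{1/12·a}^{1/4·a} |Ψ|² dξ.
The normalization integral ∫|Ψ|²dξ over the whole domain equals a^5/30·A², and A² cancels in the ratio.
In terms of u = ξ/a (A² and the length scale cancel between numerator and denominator), P = [∫_{1/12}^{1/4} u^2·(1 - u)^2 du] / [∫_{0}^{1} u^2·(1 - u)^2 du].
An antiderivative of u^2·(1 - u)^2 is u^3·(6·u^2 - 15·u + 10)/30; evaluating from 1/12 to 1/4 gives ≈ 0.0032809, while the full integral is 1/30.
Taking the ratio, P = 0.09843.

P ≈ 0.0984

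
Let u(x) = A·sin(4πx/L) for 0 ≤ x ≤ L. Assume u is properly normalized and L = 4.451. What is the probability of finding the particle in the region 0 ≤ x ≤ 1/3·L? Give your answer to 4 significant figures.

P = ∫_{0}^{1/3·L} |u(x)|² dx.
Since A² = 1/(L/2), this is the region integral divided by the full normalization integral.
Substituting t = x/L, A² and the length scale cancel in the ratio: P = ∫_{0}^{1/3} sin(4·π·t)^2 dt / ∫_{0}^{1} sin(4·π·t)^2 dt.
An antiderivative of sin(4·π·t)^2 is t/2 - sin(4·π·t)·cos(4·π·t)/(8·π); evaluating from 0 to 1/3 gives -√(3)/(32·π) + 1/6, while the full integral is 1/2.
Taking the ratio, P = (-√(3)/16 + π/3)/π.

P ≈ 0.2989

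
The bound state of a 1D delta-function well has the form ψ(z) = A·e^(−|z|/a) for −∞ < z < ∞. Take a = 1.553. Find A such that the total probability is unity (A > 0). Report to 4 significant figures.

A ≈ 0.8024

The normalization condition is ∫|ψ|² dz = 1 from −∞ to ∞.
With ∫₀^∞ z^0 e^(−αz) dz = 0!/α^1, the integral (without the A² prefactor) comes out to a.
Hence A² = 1/[a].
With a = 1.553: A² = 0.64392 and A = 0.80244.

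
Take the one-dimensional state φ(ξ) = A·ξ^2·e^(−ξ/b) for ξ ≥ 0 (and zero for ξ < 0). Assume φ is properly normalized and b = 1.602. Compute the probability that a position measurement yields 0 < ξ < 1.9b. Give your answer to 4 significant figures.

P ≈ 0.3322

P = ∫_{0}^{1.9b} |φ(ξ)|² dξ.
Since A² = 1/(3·b^5/4), this is the region integral divided by the full normalization integral.
In terms of u = ξ/b (A² and the length scale cancel between numerator and denominator), P = [∫_{0}^{1.9} u^4·e^(-2·u) du] / [∫_{0}^{∞} u^4·e^(-2·u) du].
With ∫ u^4·e^(-2·u) du = -(u^4/2 + u^3 + 3·u^2/2 + 3·u/2 + 3/4)·e^(-2·u) + C, the region integral is ≈ 0.249117 and the full one is 3/4.
Taking the ratio, P = 0.33216.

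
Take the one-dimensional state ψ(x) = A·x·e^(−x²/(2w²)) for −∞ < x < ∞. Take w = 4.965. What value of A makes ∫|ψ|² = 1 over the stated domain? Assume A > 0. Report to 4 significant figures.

A ≈ 0.09602

Normalization requires ∫|ψ|² dx = 1, integrated from −∞ to ∞.
With ∫_{−∞}^{∞} x^(2m) e^(−αx²) dx = (2m−1)!!·√π / (2^m α^(m+1/2)), the integral (without the A² prefactor) comes out to √(π)·w^3/2.
So A² = (√(π)·w^3/2)^(−1).
Substituting w = 4.965 gives A² = 0.0092193, so A = 0.096017.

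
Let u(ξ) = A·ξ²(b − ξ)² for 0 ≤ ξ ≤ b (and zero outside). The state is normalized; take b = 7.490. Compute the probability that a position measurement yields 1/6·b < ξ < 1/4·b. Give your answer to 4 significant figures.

P ≈ 0.03998

The probability is P = ∫ |u|² dξ over [1/6·b, 1/4·b].
The normalization integral ∫|u|²dξ over the whole domain equals b^9/630·A², and A² cancels in the ratio.
Substituting t = ξ/b, A² and the length scale cancel in the ratio: P = ∫_{1/6}^{1/4} t^4·(1 - t)^4 dt / ∫_{0}^{1} t^4·(1 - t)^4 dt.
Using ∫ t^4·(1 - t)^4 dt = t^5·(70·t^4 - 315·t^3 + 540·t^2 - 420·t + 126)/630, the numerator is ≈ 0.0000634559 and the denominator is 1/630.
Evaluating gives P = 0.039977.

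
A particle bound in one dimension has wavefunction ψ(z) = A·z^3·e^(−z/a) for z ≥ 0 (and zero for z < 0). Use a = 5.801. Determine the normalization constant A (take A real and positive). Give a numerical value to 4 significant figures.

We need A² ∫|f|² dz = 1, taking the integral from 0 to ∞.
With ∫₀^∞ z^6 e^(−αz) dz = 6!/α^7, the integral (without the A² prefactor) comes out to 45·a^7/8.
Setting this equal to 1 gives A² = 1/(45·a^7/8).
Substituting a = 5.801 gives A² = 8.0419E-7, so A = 0.00089677.

A ≈ 0.0008968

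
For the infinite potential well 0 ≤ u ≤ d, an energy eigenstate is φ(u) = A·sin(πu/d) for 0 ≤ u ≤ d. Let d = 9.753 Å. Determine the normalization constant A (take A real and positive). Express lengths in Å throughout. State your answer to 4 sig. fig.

We need A² ∫|f|² du = 1, taking the integral from 0 to d.
With ∫₀^d sin²(nπu/d) du = d/2, ∫|φ|² du = A²·(d/2).
Hence A² = 1/[d/2].
Plugging in d = 9.753 yields A = 0.45284.

A ≈ 0.4528 Å^(-1/2)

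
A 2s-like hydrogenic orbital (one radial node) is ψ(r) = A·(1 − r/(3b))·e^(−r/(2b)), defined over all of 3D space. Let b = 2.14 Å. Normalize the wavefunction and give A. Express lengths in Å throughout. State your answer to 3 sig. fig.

Normalization requires ∫|ψ|² 4πr² dr = 1, integrated from 0 to ∞.
With ∫₀^∞ r^4 e^(−αr) dr = 4!/α^5, the integral (without the A² prefactor) comes out to 8·π·b^3/3.
Hence A² = 1/[8·π·b^3/3].
Plugging in b = 2.14 yields A = 0.1104.

A ≈ 0.110 Å^(-3/2)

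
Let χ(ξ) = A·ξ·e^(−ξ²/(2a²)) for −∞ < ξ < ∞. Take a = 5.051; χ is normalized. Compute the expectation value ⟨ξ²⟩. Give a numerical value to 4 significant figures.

⟨ξ²⟩ = ∫ ξ^2 |χ|² dξ over the full domain.
Differentiating ∫e^(−αξ²) dξ = √(π/α) under α to get the higher moments, since the A² factors cancel between numerator and denominator, ⟨ξ²⟩ = 3·a^2/2.
With a = 5.051, ⟨ξ^2⟩ = 38.269.

⟨ξ^2⟩ ≈ 38.27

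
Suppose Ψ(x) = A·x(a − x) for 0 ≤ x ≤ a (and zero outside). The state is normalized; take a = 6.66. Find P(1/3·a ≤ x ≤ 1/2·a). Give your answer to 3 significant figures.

The probability is P = ∫ |Ψ|² dx over [1/3·a, 1/2·a].
With A² fixed by ∫|Ψ|² = 1, i.e. A² = (a^5/30)^(−1), substitute and integrate.
Let u = x/a; then A² and the length scale cancel, so P = ∫_{1/3}^{1/2} u^2·(1 - u)^2 du ÷ ∫_{0}^{1} u^2·(1 - u)^2 du.
With ∫ u^2·(1 - u)^2 du = u^3·(6·u^2 - 15·u + 10)/30 + C, the region integral is 47/4860 and the full one is 1/30.
Evaluating gives P = 47/162.

P ≈ 0.290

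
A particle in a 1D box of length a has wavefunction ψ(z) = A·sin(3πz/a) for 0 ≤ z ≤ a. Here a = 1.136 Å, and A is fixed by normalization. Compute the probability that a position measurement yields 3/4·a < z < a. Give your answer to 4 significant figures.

P ≈ 0.3031

P = ∫_{3/4·a}^{a} |ψ(z)|² dz.
With A² fixed by ∫|ψ|² = 1, i.e. A² = (a/2)^(−1), substitute and integrate.
In terms of u = z/a (A² and the length scale cancel between numerator and denominator), P = [∫_{3/4}^{1} sin(3·π·u)^2 du] / [∫_{0}^{1} sin(3·π·u)^2 du].
Using ∫ sin(3·π·u)^2 du = u/2 - sin(6·π·u)/(12·π), the numerator is 1/(12·π) + 1/8 and the denominator is 1/2.
Evaluating gives P = (2 + 3·π)/(12·π).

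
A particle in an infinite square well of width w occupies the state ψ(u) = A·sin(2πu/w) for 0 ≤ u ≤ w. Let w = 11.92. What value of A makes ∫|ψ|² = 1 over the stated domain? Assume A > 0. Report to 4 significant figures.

A ≈ 0.4096

The normalization condition is ∫|ψ|² du = 1 from 0 to w.
Using sin²θ = (1 − cos 2θ)/2, ∫|ψ|² du = A²·(w/2).
Plugging in w = 11.92 yields A = 0.40962.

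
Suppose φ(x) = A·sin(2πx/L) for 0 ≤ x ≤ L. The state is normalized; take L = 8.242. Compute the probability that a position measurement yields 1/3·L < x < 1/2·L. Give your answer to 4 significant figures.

The probability is P = ∫ |φ|² dx over [1/3·L, 1/2·L].
Since A² = 1/(L/2), this is the region integral divided by the full normalization integral.
Substituting u = x/L, A² and the length scale cancel in the ratio: P = ∫_{1/3}^{1/2} sin(2·π·u)^2 du / ∫_{0}^{1} sin(2·π·u)^2 du.
An antiderivative of sin(2·π·u)^2 is u/2 - sin(4·π·u)/(8·π); evaluating from 1/3 to 1/2 gives -√(3)/(16·π) + 1/12, while the full integral is 1/2.
This works out to P = (-√(3)/8 + π/6)/π.

P ≈ 0.09775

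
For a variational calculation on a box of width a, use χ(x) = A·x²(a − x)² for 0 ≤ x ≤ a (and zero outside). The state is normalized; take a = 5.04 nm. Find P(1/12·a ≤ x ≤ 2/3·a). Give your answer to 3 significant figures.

The probability is P = ∫ |χ|² dx over [1/12·a, 2/3·a].
Since A² = 1/(a^9/630), this is the region integral divided by the full normalization integral.
In terms of u = x/a (A² and the length scale cancel between numerator and denominator), P = [∫_{1/12}^{2/3} u^4·(1 - u)^4 du] / [∫_{0}^{1} u^4·(1 - u)^4 du].
An antiderivative of u^4·(1 - u)^4 is u^5·(70·u^4 - 315·u^3 + 540·u^2 - 420·u + 126)/630; evaluating from 1/12 to 2/3 gives ≈ 0.0013568, while the full integral is 1/630.
This works out to P = 0.8548.

P ≈ 0.855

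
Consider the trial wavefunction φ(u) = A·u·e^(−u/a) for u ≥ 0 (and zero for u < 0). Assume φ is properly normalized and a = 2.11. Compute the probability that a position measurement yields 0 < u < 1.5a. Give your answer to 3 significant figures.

P ≈ 0.577

|φ|² is the probability density, so P = ∫_{0}^{1.5a} |φ|² du.
The normalization integral ∫|φ|²du over the whole domain equals a^3/4·A², and A² cancels in the ratio.
In terms of t = u/a (A² and the length scale cancel between numerator and denominator), P = [∫_{0}^{1.5} t^2·e^(-2·t) dt] / [∫_{0}^{∞} t^2·e^(-2·t) dt].
With ∫ t^2·e^(-2·t) dt = -(2·t^2 + 2·t + 1)·e^(-2·t)/4 + C, the region integral is 1/4 - 17·e^(-3)/8 and the full one is 1/4.
The result is P = 0.5768.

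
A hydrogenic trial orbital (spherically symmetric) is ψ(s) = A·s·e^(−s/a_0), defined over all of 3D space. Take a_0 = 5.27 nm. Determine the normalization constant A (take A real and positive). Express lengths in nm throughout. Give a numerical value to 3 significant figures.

A ≈ 0.00511 nm^(-5/2)

We need A² ∫|f|² 4πs² ds = 1, taking the integral from 0 to ∞.
Carrying out the integral gives A² · 3·π·a_0^5.
Hence A² = 1/[3·π·a_0^5].
With a_0 = 5.27: A² = 0.00002610 and A = 0.005109.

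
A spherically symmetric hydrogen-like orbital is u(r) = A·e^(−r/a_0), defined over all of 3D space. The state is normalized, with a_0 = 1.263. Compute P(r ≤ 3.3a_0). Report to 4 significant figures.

P ≈ 0.9600

Integrate the radial probability density 4πr²|u|² over r ≤ 3.3a_0.
A² is fixed by ∫₀^∞ 4πr²|u|² dr = 1, i.e. A² = (π·a_0^3)^(−1).
Substituting t = r/a_0, A², 4π and the length scale all cancel in the ratio: P = ∫_{0}^{3.3} t^2·e^(-2·t) dt / ∫_{0}^{∞} t^2·e^(-2·t) dt.
With ∫ t^2·e^(-2·t) dt = -(2·t^2 + 2·t + 1)·e^(-2·t)/4 + C, the region integral is 1/4 - 1469·e^(-33/5)/200 and the full one is 1/4.
The region integral divided by the full integral gives P = 0.96003.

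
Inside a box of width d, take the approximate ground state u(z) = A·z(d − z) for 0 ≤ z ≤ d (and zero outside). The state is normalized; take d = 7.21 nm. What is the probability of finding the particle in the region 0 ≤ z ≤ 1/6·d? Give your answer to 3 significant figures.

P ≈ 0.0355

P = ∫_{0}^{1/6·d} |u(z)|² dz.
Since A² = 1/(d^5/30), this is the region integral divided by the full normalization integral.
Let t = z/d; then A² and the length scale cancel, so P = ∫_{0}^{1/6} t^2·(1 - t)^2 dt ÷ ∫_{0}^{1} t^2·(1 - t)^2 dt.
An antiderivative of t^2·(1 - t)^2 is t^3·(6·t^2 - 15·t + 10)/30; evaluating from 0 to 1/6 gives ≈ 0.0011831, while the full integral is 1/30.
This works out to P = 23/648.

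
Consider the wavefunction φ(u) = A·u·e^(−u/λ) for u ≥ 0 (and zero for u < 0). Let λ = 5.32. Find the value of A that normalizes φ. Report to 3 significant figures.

We need A² ∫|f|² du = 1, taking the integral from 0 to ∞.
Recall ∫₀^∞ u^m e^(−u/β) du = m!·β^(m+1), with φ = A·u·e^(−u/λ), the integral evaluates to A²·[λ^3/4].
Setting this equal to 1 gives A² = 1/(λ^3/4).
Substituting λ = 5.32 gives A² = 0.02657, so A = 0.1630.

A ≈ 0.163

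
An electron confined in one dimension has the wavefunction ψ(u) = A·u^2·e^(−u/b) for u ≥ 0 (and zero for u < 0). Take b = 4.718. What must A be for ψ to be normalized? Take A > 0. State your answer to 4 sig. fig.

We need A² ∫|f|² du = 1, taking the integral from 0 to ∞.
With ∫₀^∞ u^4 e^(−αu) du = 4!/α^5, the integral (without the A² prefactor) comes out to 3·b^5/4.
Hence A² = 1/[3·b^5/4].
Plugging in b = 4.718 yields A = 0.023882.

A ≈ 0.02388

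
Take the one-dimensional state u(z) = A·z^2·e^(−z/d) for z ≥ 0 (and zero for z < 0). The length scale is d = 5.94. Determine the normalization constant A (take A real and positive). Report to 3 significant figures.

We need A² ∫|f|² dz = 1, taking the integral from 0 to ∞.
With u = A·z^2·e^(−z/d), the integral evaluates to A²·[3·d^5/4].
Substituting d = 5.94 gives A² = 0.0001803, so A = 0.01343.

A ≈ 0.0134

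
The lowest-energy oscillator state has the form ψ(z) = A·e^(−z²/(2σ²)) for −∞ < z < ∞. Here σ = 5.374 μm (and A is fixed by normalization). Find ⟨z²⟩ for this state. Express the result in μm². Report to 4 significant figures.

⟨z^2⟩ ≈ 14.44 μm^2

⟨z²⟩ = ∫ z^2 |ψ|² dz over the full domain.
With ∫_{−∞}^{∞} z^(2m) e^(−αz²) dz = (2m−1)!!·√π / (2^m α^(m+1/2)), since the A² factors cancel between numerator and denominator, ⟨z²⟩ = σ^2/2.
With σ = 5.374, ⟨z^2⟩ = 14.440.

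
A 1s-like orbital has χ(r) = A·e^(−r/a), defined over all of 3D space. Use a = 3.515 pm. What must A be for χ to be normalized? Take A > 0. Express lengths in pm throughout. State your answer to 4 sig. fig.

The normalization condition is ∫|χ|² 4πr² dr = 1 from 0 to ∞.
(Spherical symmetry: dV = 4πr² dr.)
Carrying out the integral gives A² · π·a^3.
Hence A² = 1/[π·a^3].
Plugging in a = 3.515 yields A = 0.085612.

A ≈ 0.08561 pm^(-3/2)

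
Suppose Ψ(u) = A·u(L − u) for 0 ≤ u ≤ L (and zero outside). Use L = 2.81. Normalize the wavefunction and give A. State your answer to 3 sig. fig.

The normalization condition is ∫|Ψ|² du = 1 from 0 to L.
The integral (without the A² prefactor) comes out to L^5/30.
Plugging in L = 2.81 yields A = 0.4138.

A ≈ 0.414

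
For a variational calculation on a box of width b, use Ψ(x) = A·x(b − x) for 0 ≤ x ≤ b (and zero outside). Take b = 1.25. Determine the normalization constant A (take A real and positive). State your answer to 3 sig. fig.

The normalization condition is ∫|Ψ|² dx = 1 from 0 to b.
Expanding the polynomial and integrating term by term, ∫|Ψ|² dx = A²·(b^5/30).
Hence A² = 1/[b^5/30].
Plugging in b = 1.25 yields A = 3.135.

A ≈ 3.14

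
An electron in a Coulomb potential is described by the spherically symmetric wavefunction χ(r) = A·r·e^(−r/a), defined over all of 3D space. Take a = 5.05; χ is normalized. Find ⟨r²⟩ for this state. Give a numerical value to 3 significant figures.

⟨r^2⟩ ≈ 191

The expectation value is the |χ|²-weighted average of r^2: ∫ r^2|χ|² 4πr² dr.
Using ∫₀^∞ rⁿ e^(−αr) dr = n!/αⁿ⁺¹, the ratio of the moment integral to the normalization integral gives ⟨r²⟩ = 15·a^2/2.
Putting a = 5.05 gives 191.3.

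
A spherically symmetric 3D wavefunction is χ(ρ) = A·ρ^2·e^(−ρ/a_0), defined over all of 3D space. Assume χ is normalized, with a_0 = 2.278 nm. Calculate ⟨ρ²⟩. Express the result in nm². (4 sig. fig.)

The expectation value is the |χ|²-weighted average of ρ^2: ∫ ρ^2|χ|² 4πρ² dρ.
Since the A² factors cancel between numerator and denominator, ⟨ρ²⟩ = 14·a_0^2.
Putting a_0 = 2.278 gives 72.650.

⟨ρ^2⟩ ≈ 72.65 nm^2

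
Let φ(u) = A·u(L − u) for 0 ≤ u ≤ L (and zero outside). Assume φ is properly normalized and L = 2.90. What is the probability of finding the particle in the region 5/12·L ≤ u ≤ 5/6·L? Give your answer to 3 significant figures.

P ≈ 0.618

|φ|² is the probability density, so P = ∫_{5/12·L}^{5/6·L} |φ|² du.
The normalization integral ∫|φ|²du over the whole domain equals L^5/30·A², and A² cancels in the ratio.
In terms of t = u/L (A² and the length scale cancel between numerator and denominator), P = [∫_{5/12}^{5/6} t^2·(1 - t)^2 dt] / [∫_{0}^{1} t^2·(1 - t)^2 dt].
Using ∫ t^2·(1 - t)^2 dt = t^3·(6·t^2 - 15·t + 10)/30, the numerator is ≈ 0.020596 and the denominator is 1/30.
This works out to P = 0.6179.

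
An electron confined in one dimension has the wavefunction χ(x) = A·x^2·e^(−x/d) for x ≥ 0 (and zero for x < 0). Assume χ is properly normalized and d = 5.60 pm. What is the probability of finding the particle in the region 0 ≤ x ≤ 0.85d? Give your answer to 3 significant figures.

P ≈ 0.0296

P = ∫_{0}^{0.85d} |χ(x)|² dx.
With A² fixed by ∫|χ|² = 1, i.e. A² = (3·d^5/4)^(−1), substitute and integrate.
In terms of u = x/d (A² and the length scale cancel between numerator and denominator), P = [∫_{0}^{0.85} u^4·e^(-2·u) du] / [∫_{0}^{∞} u^4·e^(-2·u) du].
With ∫ u^4·e^(-2·u) du = -(u^4/2 + u^3 + 3·u^2/2 + 3·u/2 + 3/4)·e^(-2·u) + C, the region integral is ≈ 0.022211 and the full one is 3/4.
The result is P = 0.02961.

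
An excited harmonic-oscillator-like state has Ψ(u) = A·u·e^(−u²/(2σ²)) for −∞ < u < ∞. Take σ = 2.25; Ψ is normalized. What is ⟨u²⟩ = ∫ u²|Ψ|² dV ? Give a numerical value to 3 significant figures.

⟨u^2⟩ ≈ 7.59

The expectation value is the |Ψ|²-weighted average of u^2: ∫ u^2|Ψ|² du.
The ratio of the moment integral to the normalization integral gives ⟨u²⟩ = 3·σ^2/2.
Putting σ = 2.25 gives 7.594.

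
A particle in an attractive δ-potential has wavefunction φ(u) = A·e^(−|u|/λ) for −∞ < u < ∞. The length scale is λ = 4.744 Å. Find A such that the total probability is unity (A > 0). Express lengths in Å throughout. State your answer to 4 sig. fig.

A ≈ 0.4591 Å^(-1/2)

We need A² ∫|f|² du = 1, taking the integral from −∞ to ∞.
With ∫₀^∞ u^0 e^(−αu) du = 0!/α^1, with φ = A·e^(−|u|/λ), the integral evaluates to A²·[λ].
Hence A² = 1/[λ].
With λ = 4.744: A² = 0.21079 and A = 0.45912.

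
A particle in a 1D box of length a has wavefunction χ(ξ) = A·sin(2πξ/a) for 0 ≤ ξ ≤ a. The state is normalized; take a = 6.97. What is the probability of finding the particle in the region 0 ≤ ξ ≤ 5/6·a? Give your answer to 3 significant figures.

The probability is P = ∫ |χ|² dξ over [0, 5/6·a].
Since A² = 1/(a/2), this is the region integral divided by the full normalization integral.
Let u = ξ/a; then A² and the length scale cancel, so P = ∫_{0}^{5/6} sin(2·π·u)^2 du ÷ ∫_{0}^{1} sin(2·π·u)^2 du.
An antiderivative of sin(2·π·u)^2 is u/2 - sin(4·π·u)/(8·π); evaluating from 0 to 5/6 gives √(3)/(16·π) + 5/12, while the full integral is 1/2.
Taking the ratio, P = √(3)/(8·π) + 5/6.

P ≈ 0.902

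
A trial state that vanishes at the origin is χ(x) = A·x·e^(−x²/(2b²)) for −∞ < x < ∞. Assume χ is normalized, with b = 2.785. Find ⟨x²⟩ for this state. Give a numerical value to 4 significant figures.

⟨x^2⟩ ≈ 11.63

⟨x²⟩ = ∫ x^2 |χ|² dx over the full domain.
The ratio of the moment integral to the normalization integral gives ⟨x²⟩ = 3·b^2/2.
With b = 2.785, ⟨x^2⟩ = 11.634.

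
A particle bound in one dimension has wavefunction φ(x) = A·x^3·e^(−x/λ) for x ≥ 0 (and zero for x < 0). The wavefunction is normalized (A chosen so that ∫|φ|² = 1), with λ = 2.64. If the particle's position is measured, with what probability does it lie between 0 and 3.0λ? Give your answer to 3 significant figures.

P ≈ 0.394

|φ|² is the probability density, so P = ∫_{0}^{3.0λ} |φ|² dx.
The normalization integral ∫|φ|²dx over the whole domain equals 45·λ^7/8·A², and A² cancels in the ratio.
Substituting u = x/λ, A² and the length scale cancel in the ratio: P = ∫_{0}^{3.0} u^6·e^(-2·u) du / ∫_{0}^{∞} u^6·e^(-2·u) du.
Using ∫ u^6·e^(-2·u) du = -(4·u^6 + 12·u^5 + 30·u^4 + 60·u^3 + 90·u^2 + 90·u + 45)·e^(-2·u)/8, the numerator is ≈ 2.2145 and the denominator is 45/8.
Taking the ratio, P = 0.3937.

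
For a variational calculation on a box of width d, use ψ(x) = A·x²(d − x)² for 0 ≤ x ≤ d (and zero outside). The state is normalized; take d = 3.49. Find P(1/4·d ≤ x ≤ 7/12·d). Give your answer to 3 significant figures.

P ≈ 0.649

The probability is P = ∫ |ψ|² dx over [1/4·d, 7/12·d].
Since A² = 1/(d^9/630), this is the region integral divided by the full normalization integral.
In terms of u = x/d (A² and the length scale cancel between numerator and denominator), P = [∫_{1/4}^{7/12} u^4·(1 - u)^4 du] / [∫_{0}^{1} u^4·(1 - u)^4 du].
With ∫ u^4·(1 - u)^4 du = u^5·(70·u^4 - 315·u^3 + 540·u^2 - 420·u + 126)/630 + C, the region integral is ≈ 0.0010298 and the full one is 1/630.
Taking the ratio, P = 0.6487.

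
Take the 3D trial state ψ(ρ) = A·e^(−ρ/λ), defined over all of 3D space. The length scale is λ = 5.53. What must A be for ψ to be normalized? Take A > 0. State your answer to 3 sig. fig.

We need A² ∫|f|² 4πρ² dρ = 1, taking the integral from 0 to ∞.
The angular integral contributes 4π, leaving ∫₀^∞ ρ²|ψ|² dρ.
Recall ∫₀^∞ ρ^m e^(−ρ/β) dρ = m!·β^(m+1), the integral (without the A² prefactor) comes out to π·λ^3.
So A² = (π·λ^3)^(−1).
Substituting λ = 5.53 gives A² = 0.001882, so A = 0.04338.

A ≈ 0.0434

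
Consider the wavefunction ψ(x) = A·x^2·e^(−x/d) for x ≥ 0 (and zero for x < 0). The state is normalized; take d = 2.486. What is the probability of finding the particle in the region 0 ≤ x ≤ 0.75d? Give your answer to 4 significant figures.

P ≈ 0.01858

P = ∫_{0}^{0.75d} |ψ(x)|² dx.
Since A² = 1/(3·d^5/4), this is the region integral divided by the full normalization integral.
Let u = x/d; then A² and the length scale cancel, so P = ∫_{0}^{0.75} u^4·e^(-2·u) du ÷ ∫_{0}^{∞} u^4·e^(-2·u) du.
Using ∫ u^4·e^(-2·u) du = -(u^4/2 + u^3 + 3·u^2/2 + 3·u/2 + 3/4)·e^(-2·u), the numerator is 3/4 - 1689·e^(-3/2)/512 and the denominator is 3/4.
Evaluating gives P = 0.018576.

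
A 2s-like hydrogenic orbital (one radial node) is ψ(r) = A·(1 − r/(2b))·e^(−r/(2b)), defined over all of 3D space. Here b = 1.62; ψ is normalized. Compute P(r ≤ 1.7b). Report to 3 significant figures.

Integrate the radial probability density 4πr²|ψ|² over r ≤ 1.7b.
A² is fixed by ∫₀^∞ 4πr²|ψ|² dr = 1, i.e. A² = (8·π·b^3)^(−1).
In terms of u = r/b (A², 4π and the length scale all cancel between numerator and denominator), P = [∫_{0}^{1.7} u^2·(1 - u/2)^2·e^(-u) du] / [∫_{0}^{∞} u^2·(1 - u/2)^2·e^(-u) du].
With ∫ u^2·(1 - u/2)^2·e^(-u) du = -(u^4/4 + u^2 + 2·u + 2)·e^(-u) + C, the region integral is ≈ 0.10411 and the full one is 2.
Taking the ratio yields P = 0.05205.

P ≈ 0.0521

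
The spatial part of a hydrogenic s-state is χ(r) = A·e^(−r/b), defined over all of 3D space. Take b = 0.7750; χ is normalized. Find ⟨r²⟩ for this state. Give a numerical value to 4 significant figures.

⟨r^2⟩ ≈ 1.802

⟨r²⟩ = ∫ r^2 |χ|² 4πr² dr over the full domain.
Evaluating both integrals, ⟨r²⟩ = 3·b^2.
Putting b = 0.7750 gives 1.8019.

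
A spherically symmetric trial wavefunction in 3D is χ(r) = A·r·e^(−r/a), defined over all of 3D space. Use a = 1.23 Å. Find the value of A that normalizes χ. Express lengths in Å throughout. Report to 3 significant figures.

A ≈ 0.194 Å^(-5/2)

The normalization condition is ∫|χ|² 4πr² dr = 1 from 0 to ∞.
The angular integral contributes 4π, leaving ∫₀^∞ r²|χ|² dr.
With χ = A·r·e^(−r/a), the integral evaluates to A²·[3·π·a^5].
Setting this equal to 1 gives A² = 1/(3·π·a^5).
With a = 1.23: A² = 0.03769 and A = 0.1941.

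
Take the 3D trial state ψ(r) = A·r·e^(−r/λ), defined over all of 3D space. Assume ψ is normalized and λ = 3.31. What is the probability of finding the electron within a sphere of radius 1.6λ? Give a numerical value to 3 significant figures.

P ≈ 0.219

P = ∫ |ψ|² 4πr² dr over r ≤ 1.6λ.
The full normalization integral is A²·[3·π·λ^5] = 1, fixing A².
Let u = r/λ; then A², 4π and the length scale all cancel, so P = ∫_{0}^{1.6} u^4·e^(-2·u) du ÷ ∫_{0}^{∞} u^4·e^(-2·u) du.
Using ∫ u^4·e^(-2·u) du = -(u^4/2 + u^3 + 3·u^2/2 + 3·u/2 + 3/4)·e^(-2·u), the numerator is ≈ 0.16454 and the denominator is 3/4.
Taking the ratio yields P = 0.2194.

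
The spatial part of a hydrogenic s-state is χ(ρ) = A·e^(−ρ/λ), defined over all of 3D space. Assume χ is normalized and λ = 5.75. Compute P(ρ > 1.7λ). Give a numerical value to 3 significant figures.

P ≈ 0.340

Integrate the radial probability density 4πρ²|χ|² over ρ > 1.7λ.
Normalization gives A² = 1/(π·λ^3).
Let u = ρ/λ; then A², 4π and the length scale all cancel, so P = ∫_{1.7}^{∞} u^2·e^(-2·u) du ÷ ∫_{0}^{∞} u^2·e^(-2·u) du.
Using ∫ u^2·e^(-2·u) du = -(2·u^2 + 2·u + 1)·e^(-2·u)/4, the numerator is 509·e^(-17/5)/200 and the denominator is 1/4.
Taking the ratio yields P = 0.3397.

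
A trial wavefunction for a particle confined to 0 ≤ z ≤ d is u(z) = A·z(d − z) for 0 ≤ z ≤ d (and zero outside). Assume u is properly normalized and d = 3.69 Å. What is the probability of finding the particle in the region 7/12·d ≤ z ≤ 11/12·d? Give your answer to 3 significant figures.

P ≈ 0.342

The probability is P = ∫ |u|² dz over [7/12·d, 11/12·d].
With A² fixed by ∫|u|² = 1, i.e. A² = (d^5/30)^(−1), substitute and integrate.
In terms of t = z/d (A² and the length scale cancel between numerator and denominator), P = [∫_{7/12}^{11/12} t^2·(1 - t)^2 dt] / [∫_{0}^{1} t^2·(1 - t)^2 dt].
With ∫ t^2·(1 - t)^2 dt = t^3·(6·t^2 - 15·t + 10)/30 + C, the region integral is ≈ 0.011384 and the full one is 1/30.
Evaluating gives P = 0.3415.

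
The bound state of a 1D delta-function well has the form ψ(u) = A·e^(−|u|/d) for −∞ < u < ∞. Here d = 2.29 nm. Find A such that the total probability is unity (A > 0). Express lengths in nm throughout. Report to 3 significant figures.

A ≈ 0.661 nm^(-1/2)

The normalization condition is ∫|ψ|² du = 1 from −∞ to ∞.
With ∫₀^∞ u^0 e^(−αu) du = 0!/α^1, carrying out the integral gives A² · d.
Hence A² = 1/[d].
With d = 2.29: A² = 0.4367 and A = 0.6608.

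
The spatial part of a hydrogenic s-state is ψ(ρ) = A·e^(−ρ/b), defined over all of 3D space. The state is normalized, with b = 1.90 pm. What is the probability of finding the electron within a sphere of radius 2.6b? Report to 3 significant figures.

P ≈ 0.891

Integrate the radial probability density 4πρ²|ψ|² over ρ ≤ 2.6b.
Normalization gives A² = 1/(π·b^3).
In terms of u = ρ/b (A², 4π and the length scale all cancel between numerator and denominator), P = [∫_{0}^{2.6} u^2·e^(-2·u) du] / [∫_{0}^{∞} u^2·e^(-2·u) du].
An antiderivative of u^2·e^(-2·u) is -(2·u^2 + 2·u + 1)·e^(-2·u)/4; evaluating from 0 to 2.6 gives 1/4 - 493·e^(-26/5)/100, while the full integral is 1/4.
Taking the ratio yields P = 0.8912.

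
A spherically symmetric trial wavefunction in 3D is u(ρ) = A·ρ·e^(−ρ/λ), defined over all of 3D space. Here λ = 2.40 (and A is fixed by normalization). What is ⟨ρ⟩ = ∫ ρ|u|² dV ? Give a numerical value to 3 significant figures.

⟨ρ⟩ ≈ 6.00

⟨ρ⟩ = ∫ ρ |u|² 4πρ² dρ over the full domain.
Recall ∫₀^∞ ρ^m e^(−ρ/β) dρ = m!·β^(m+1), the ratio of the moment integral to the normalization integral gives ⟨ρ⟩ = 5·λ/2.
Putting λ = 2.40 gives 6.000.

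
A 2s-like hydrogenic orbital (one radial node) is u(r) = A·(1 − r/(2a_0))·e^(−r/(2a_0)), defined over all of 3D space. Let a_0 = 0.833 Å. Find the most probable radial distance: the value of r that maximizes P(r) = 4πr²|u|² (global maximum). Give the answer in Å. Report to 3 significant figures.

The maximum of P(r) = 4πr²|u|² occurs where its derivative vanishes.
This gives r = a_0·(√(5) + 3).
With a_0 = 0.833, the most probable radial distance is 4.362 Å.

r ≈ 4.36 Å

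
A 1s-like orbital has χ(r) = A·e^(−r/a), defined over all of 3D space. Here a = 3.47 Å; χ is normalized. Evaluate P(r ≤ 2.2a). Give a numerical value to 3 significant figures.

P ≈ 0.815

Integrate the radial probability density 4πr²|χ|² over r ≤ 2.2a.
A² is fixed by ∫₀^∞ 4πr²|χ|² dr = 1, i.e. A² = (π·a^3)^(−1).
In terms of u = r/a (A², 4π and the length scale all cancel between numerator and denominator), P = [∫_{0}^{2.2} u^2·e^(-2·u) du] / [∫_{0}^{∞} u^2·e^(-2·u) du].
An antiderivative of u^2·e^(-2·u) is -(2·u^2 + 2·u + 1)·e^(-2·u)/4; evaluating from 0 to 2.2 gives 1/4 - 377·e^(-22/5)/100, while the full integral is 1/4.
This evaluates to P = 0.8149.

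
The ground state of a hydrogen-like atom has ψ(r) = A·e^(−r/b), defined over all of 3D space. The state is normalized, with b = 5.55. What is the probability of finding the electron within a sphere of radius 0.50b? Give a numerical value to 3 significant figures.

P ≈ 0.0803

With dV = 4πr²dr, the probability is ∫|ψ|² dV over r ≤ 0.50b.
A² is fixed by ∫₀^∞ 4πr²|ψ|² dr = 1, i.e. A² = (π·b^3)^(−1).
Substituting u = r/b, A², 4π and the length scale all cancel in the ratio: P = ∫_{0}^{0.50} u^2·e^(-2·u) du / ∫_{0}^{∞} u^2·e^(-2·u) du.
With ∫ u^2·e^(-2·u) du = -(2·u^2 + 2·u + 1)·e^(-2·u)/4 + C, the region integral is 1/4 - 5·e^(-1)/8 and the full one is 1/4.
Taking the ratio yields P = 0.08030.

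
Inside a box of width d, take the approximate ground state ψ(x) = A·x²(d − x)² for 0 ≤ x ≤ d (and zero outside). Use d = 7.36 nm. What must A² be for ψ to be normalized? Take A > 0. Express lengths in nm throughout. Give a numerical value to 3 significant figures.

A^2 ≈ 0.00000994 nm^(-9)

Require ∫ |ψ|² dx = 1 over the whole domain.
Expanding the polynomial and integrating term by term, carrying out the integral gives A² · d^9/630.
Hence A² = 1/[d^9/630].
With d = 7.36: A² = 0.000009941 and A = 0.003153.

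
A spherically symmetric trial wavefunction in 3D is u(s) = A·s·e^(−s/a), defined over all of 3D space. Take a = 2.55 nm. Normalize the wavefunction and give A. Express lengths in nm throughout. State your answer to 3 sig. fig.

A ≈ 0.0314 nm^(-5/2)

Require ∫ |u|² 4πs² ds = 1 over the whole domain.
(Spherical symmetry: dV = 4πs² ds.)
Carrying out the integral gives A² · 3·π·a^5.
Setting this equal to 1 gives A² = 1/(3·π·a^5).
Substituting a = 2.55 gives A² = 0.0009841, so A = 0.03137.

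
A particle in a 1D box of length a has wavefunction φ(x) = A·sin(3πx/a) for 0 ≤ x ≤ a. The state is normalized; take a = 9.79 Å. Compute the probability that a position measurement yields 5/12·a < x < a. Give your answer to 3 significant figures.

P = ∫_{5/12·a}^{a} |φ(x)|² dx.
The normalization integral ∫|φ|²dx over the whole domain equals a/2·A², and A² cancels in the ratio.
Let u = x/a; then A² and the length scale cancel, so P = ∫_{5/12}^{1} sin(3·π·u)^2 du ÷ ∫_{0}^{1} sin(3·π·u)^2 du.
With ∫ sin(3·π·u)^2 du = u/2 - sin(6·π·u)/(12·π) + C, the region integral is 1/(12·π) + 7/24 and the full one is 1/2.
Taking the ratio, P = (2 + 7·π)/(12·π).

P ≈ 0.636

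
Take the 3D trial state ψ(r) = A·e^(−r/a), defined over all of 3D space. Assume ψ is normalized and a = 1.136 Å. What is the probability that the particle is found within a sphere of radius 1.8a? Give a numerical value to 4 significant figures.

P ≈ 0.6973

P = ∫ |ψ|² 4πr² dr over r ≤ 1.8a.
Normalization gives A² = 1/(π·a^3).
Let u = r/a; then A², 4π and the length scale all cancel, so P = ∫_{0}^{1.8} u^2·e^(-2·u) du ÷ ∫_{0}^{∞} u^2·e^(-2·u) du.
Using ∫ u^2·e^(-2·u) du = -(2·u^2 + 2·u + 1)·e^(-2·u)/4, the numerator is 1/4 - 277·e^(-18/5)/100 and the denominator is 1/4.
This evaluates to P = 0.69725.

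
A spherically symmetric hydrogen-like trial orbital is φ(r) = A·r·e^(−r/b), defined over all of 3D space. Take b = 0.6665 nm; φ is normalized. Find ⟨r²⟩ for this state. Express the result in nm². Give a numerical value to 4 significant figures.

By definition ⟨r²⟩ = ∫ r^2 |φ(r)|² 4πr² dr.
With ∫₀^∞ r^6 e^(−αr) dr = 6!/α^7, since the A² factors cancel between numerator and denominator, ⟨r²⟩ = 15·b^2/2.
With b = 0.6665, ⟨r^2⟩ = 3.3317.

⟨r^2⟩ ≈ 3.332 nm^2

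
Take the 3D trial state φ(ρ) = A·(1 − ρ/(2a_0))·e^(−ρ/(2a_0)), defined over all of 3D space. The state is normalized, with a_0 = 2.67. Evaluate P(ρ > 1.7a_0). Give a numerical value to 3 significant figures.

P = ∫ |φ|² 4πρ² dρ over ρ > 1.7a_0.
Normalization gives A² = 1/(8·π·a_0^3).
Substituting u = ρ/a_0, A², 4π and the length scale all cancel in the ratio: P = ∫_{1.7}^{∞} u^2·(1 - u/2)^2·e^(-u) du / ∫_{0}^{∞} u^2·(1 - u/2)^2·e^(-u) du.
With ∫ u^2·(1 - u/2)^2·e^(-u) du = -(u^4/4 + u^2 + 2·u + 2)·e^(-u) + C, the region integral is ≈ 1.8959 and the full one is 2.
This evaluates to P = 0.9479.

P ≈ 0.948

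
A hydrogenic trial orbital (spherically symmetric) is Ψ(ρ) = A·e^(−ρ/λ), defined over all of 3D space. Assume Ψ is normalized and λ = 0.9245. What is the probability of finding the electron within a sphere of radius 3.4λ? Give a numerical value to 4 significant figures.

P ≈ 0.9656

P = ∫ |Ψ|² 4πρ² dρ over ρ ≤ 3.4λ.
Normalization gives A² = 1/(π·λ^3).
Let u = ρ/λ; then A², 4π and the length scale all cancel, so P = ∫_{0}^{3.4} u^2·e^(-2·u) du ÷ ∫_{0}^{∞} u^2·e^(-2·u) du.
An antiderivative of u^2·e^(-2·u) is -(2·u^2 + 2·u + 1)·e^(-2·u)/4; evaluating from 0 to 3.4 gives 1/4 - 773·e^(-34/5)/100, while the full integral is 1/4.
Taking the ratio yields P = 0.96556.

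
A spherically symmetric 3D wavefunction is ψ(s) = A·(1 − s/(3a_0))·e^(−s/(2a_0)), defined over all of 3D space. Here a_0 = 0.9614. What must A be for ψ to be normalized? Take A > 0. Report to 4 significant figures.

A ≈ 0.3665

Normalization requires ∫|ψ|² 4πs² ds = 1, integrated from 0 to ∞.
The angular integral contributes 4π, leaving ∫₀^∞ s²|ψ|² ds.
With ∫₀^∞ s^4 e^(−αs) ds = 4!/α^5, the integral (without the A² prefactor) comes out to 8·π·a_0^3/3.
Plugging in a_0 = 0.9614 yields A = 0.36651.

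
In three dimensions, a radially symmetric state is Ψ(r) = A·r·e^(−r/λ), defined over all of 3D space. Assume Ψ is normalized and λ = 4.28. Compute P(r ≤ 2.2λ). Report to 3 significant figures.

P ≈ 0.449

P = ∫ |Ψ|² 4πr² dr over r ≤ 2.2λ.
A² is fixed by ∫₀^∞ 4πr²|Ψ|² dr = 1, i.e. A² = (3·π·λ^5)^(−1).
Let u = r/λ; then A², 4π and the length scale all cancel, so P = ∫_{0}^{2.2} u^4·e^(-2·u) du ÷ ∫_{0}^{∞} u^4·e^(-2·u) du.
With ∫ u^4·e^(-2·u) du = -(u^4/2 + u^3 + 3·u^2/2 + 3·u/2 + 3/4)·e^(-2·u) + C, the region integral is ≈ 0.33661 and the full one is 3/4.
The region integral divided by the full integral gives P = 0.4488.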